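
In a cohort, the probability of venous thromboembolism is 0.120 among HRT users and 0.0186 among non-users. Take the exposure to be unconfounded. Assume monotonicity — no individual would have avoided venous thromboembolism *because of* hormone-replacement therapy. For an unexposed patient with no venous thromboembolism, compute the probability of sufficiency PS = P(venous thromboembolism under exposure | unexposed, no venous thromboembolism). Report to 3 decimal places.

PS ≈ 0.103

Let p₁ = 0.12, p₀ = 0.0186.
Under exogeneity and monotonicity, PS = (p₁ − p₀) / (1 − p₀).
PS = (0.12 − 0.0186) / (1 − 0.0186) = 0.1014 / 0.9814 ≈ 0.1033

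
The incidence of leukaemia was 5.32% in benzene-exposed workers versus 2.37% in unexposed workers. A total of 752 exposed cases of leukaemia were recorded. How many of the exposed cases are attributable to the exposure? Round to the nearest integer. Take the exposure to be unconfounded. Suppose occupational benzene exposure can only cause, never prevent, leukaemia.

p₁ = 0.0532, p₀ = 0.0237.
PN = (p₁ − p₀)/p₁ = (0.0532 − 0.0237) / 0.0532 ≈ 0.55451.
Attributable cases ≈ PN × (exposed cases) = 0.55451 × 752 ≈ 416.99.

about 417 cases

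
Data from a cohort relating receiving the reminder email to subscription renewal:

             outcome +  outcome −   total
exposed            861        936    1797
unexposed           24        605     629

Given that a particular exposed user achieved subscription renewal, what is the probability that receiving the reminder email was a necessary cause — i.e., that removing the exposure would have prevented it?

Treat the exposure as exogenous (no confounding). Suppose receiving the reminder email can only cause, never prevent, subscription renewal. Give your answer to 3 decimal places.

p₁ = P(outcome | exposed) = 861/1797 = 0.47913
p₀ = P(outcome | unexposed) = 24/629 = 0.038156
Under exogeneity and monotonicity, PN = (p₁ − p₀)/p₁.
PN = (0.47913 − 0.038156) / 0.47913 ≈ 0.9204

PN ≈ 0.920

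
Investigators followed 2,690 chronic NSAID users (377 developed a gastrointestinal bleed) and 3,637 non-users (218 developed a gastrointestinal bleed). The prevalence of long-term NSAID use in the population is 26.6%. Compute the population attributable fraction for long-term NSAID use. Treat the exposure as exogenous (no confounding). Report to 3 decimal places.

p₁ = P(outcome | exposed) = 377/2690 = 0.14015
p₀ = P(outcome | unexposed) = 218/3637 = 0.05994
Overall risk P(Y=1) = π·p₁ + (1−π)·p₀ = 0.266×0.14015 + 0.734×0.05994 = 0.081275.
Under exogeneity, PAF = [P(Y=1) − p₀] / P(Y=1).
PAF = (0.081275 − 0.05994) / 0.081275 ≈ 0.2625

PAF ≈ 0.263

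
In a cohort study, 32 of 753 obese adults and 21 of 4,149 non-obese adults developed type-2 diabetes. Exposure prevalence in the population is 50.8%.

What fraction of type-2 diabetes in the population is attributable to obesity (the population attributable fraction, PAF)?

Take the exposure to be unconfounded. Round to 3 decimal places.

PAF ≈ 0.790

p₁ = P(outcome | exposed) = 32/753 = 0.042497
p₀ = P(outcome | unexposed) = 21/4149 = 0.0050615
Overall risk P(Y=1) = π·p₁ + (1−π)·p₀ = 0.508×0.042497 + 0.492×0.0050615 = 0.024079.
Under exogeneity, PAF = [P(Y=1) − p₀] / P(Y=1).
PAF = (0.024079 − 0.0050615) / 0.024079 ≈ 0.7898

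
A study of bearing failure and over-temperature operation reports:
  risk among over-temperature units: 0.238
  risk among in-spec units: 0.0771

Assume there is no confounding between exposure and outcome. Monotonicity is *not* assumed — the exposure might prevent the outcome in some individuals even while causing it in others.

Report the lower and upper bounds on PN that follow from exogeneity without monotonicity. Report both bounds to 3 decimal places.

Let p₁ = 0.238, p₀ = 0.0771.
Under exogeneity alone the bounds on PN are max{0,(p₁−p₀)/p₁} ≤ PN ≤ min{1,(1−p₀)/p₁}.
  lower = (p₁ − p₀)/p₁ = 0.1609 / 0.238 ≈ 0.6761
  upper = min{1, (1 − p₀)/p₁} = 0.9229 / 0.238 ≈ 3.8777 → capped at 1

0.676 ≤ PN ≤ 1.000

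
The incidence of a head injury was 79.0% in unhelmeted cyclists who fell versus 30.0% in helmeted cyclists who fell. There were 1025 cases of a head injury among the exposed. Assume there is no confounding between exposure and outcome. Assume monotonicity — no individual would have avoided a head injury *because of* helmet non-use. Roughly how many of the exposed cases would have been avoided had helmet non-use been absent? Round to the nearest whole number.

about 636 cases

p₁ = 0.79, p₀ = 0.3.
PN = (p₁ − p₀)/p₁ = (0.79 − 0.3) / 0.79 ≈ 0.62025.
Attributable cases ≈ PN × (exposed cases) = 0.62025 × 1025 ≈ 635.76.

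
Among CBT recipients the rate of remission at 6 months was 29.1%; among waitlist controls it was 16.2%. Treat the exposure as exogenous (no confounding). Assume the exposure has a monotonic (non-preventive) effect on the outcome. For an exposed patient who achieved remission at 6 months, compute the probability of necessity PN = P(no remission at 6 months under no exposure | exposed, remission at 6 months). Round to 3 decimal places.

PN ≈ 0.443

p₁ = 0.291, p₀ = 0.162.
Under exogeneity and monotonicity, PN = (p₁ − p₀) / p₁.
PN = (0.291 − 0.162) / 0.291 = 0.129 / 0.291 ≈ 0.4433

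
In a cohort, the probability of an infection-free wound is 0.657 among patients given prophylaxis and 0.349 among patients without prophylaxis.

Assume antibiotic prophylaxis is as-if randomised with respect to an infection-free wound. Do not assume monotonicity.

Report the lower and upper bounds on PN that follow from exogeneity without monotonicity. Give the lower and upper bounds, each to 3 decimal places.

Let p₁ = 0.657, p₀ = 0.349.
Under exogeneity alone the bounds on PN are max{0,(p₁−p₀)/p₁} ≤ PN ≤ min{1,(1−p₀)/p₁}.
  lower = (p₁ − p₀)/p₁ = 0.308 / 0.657 ≈ 0.4688
  upper = min{1, (1 − p₀)/p₁} = 0.651 / 0.657 ≈ 0.9909

0.469 ≤ PN ≤ 0.991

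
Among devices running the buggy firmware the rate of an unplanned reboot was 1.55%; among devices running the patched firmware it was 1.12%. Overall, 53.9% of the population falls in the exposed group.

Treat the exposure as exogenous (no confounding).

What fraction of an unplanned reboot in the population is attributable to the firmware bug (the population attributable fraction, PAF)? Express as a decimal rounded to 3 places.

p₁ = 0.0155, p₀ = 0.0112.
Overall risk P(Y=1) = π·p₁ + (1−π)·p₀ = 0.539×0.0155 + 0.461×0.0112 = 0.013518.
Under exogeneity, PAF = [P(Y=1) − p₀] / P(Y=1).
PAF = (0.013518 − 0.0112) / 0.013518 ≈ 0.1715

PAF ≈ 0.171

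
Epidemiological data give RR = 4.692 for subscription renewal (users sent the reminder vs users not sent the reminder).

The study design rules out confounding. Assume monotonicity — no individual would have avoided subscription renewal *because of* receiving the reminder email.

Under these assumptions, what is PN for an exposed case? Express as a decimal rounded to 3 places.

Under exogeneity and monotonicity, PN = (RR − 1) / RR = 1 − 1/RR.
PN = (4.692 − 1) / 4.692 = 3.692 / 4.692 ≈ 0.7869

PN ≈ 0.787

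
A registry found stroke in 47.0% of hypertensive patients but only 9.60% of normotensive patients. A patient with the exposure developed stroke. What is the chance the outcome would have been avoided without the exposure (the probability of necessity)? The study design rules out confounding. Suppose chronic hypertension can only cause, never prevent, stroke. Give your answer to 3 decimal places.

PN ≈ 0.796

p₁ = 0.47, p₀ = 0.096.
Under exogeneity and monotonicity, PN = (p₁ − p₀) / p₁.
PN = (0.47 − 0.096) / 0.47 = 0.374 / 0.47 ≈ 0.7957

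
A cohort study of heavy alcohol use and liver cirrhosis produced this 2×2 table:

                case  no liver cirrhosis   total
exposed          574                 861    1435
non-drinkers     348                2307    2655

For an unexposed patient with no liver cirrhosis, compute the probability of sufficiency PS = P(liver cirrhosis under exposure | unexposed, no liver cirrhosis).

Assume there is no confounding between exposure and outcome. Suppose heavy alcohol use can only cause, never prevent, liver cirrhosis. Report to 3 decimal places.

p₁ = P(outcome | exposed) = 574/1435 = 0.4
p₀ = P(outcome | unexposed) = 348/2655 = 0.13107
Under exogeneity and monotonicity, PS = (p₁ − p₀)/(1 − p₀).
PS = (0.4 − 0.13107) / 0.86893 ≈ 0.3095

PS ≈ 0.309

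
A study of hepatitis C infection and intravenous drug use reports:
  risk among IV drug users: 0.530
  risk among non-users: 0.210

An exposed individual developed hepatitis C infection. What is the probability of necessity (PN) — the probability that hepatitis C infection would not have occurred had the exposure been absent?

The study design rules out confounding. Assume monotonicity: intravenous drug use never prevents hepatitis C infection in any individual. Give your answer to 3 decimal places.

PN ≈ 0.604

Let p₁ = 0.53, p₀ = 0.21.
Under exogeneity and monotonicity, PN = (p₁ − p₀) / p₁.
PN = (0.53 − 0.21) / 0.53 = 0.32 / 0.53 ≈ 0.6038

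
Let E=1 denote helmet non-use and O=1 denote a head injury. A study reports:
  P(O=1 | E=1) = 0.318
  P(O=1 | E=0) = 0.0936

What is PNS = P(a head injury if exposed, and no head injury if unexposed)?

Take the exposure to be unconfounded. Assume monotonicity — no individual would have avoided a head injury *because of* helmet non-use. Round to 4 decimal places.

PNS ≈ 0.2244

Let p₁ = 0.318, p₀ = 0.0936.
Under exogeneity and monotonicity, PNS = p₁ − p₀.
PNS = 0.318 − 0.0936 = 0.2244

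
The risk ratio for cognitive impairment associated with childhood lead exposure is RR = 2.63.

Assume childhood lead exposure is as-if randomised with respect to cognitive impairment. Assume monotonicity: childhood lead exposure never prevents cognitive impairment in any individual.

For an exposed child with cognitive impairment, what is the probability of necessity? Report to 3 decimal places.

Under exogeneity and monotonicity, PN = (RR − 1) / RR = 1 − 1/RR.
PN = (2.63 − 1) / 2.63 = 1.63 / 2.63 ≈ 0.6198

PN ≈ 0.620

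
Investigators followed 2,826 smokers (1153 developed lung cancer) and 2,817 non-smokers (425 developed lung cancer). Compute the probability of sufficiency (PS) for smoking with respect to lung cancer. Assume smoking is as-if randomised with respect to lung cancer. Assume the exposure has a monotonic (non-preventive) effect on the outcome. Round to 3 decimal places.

PS ≈ 0.303

p₁ = P(outcome | exposed) = 1153/2826 = 0.408
p₀ = P(outcome | unexposed) = 425/2817 = 0.15087
Under exogeneity and monotonicity, PS = (p₁ − p₀) / (1 − p₀).
PS = (0.408 − 0.15087) / (1 − 0.15087) = 0.25713 / 0.84913 ≈ 0.3028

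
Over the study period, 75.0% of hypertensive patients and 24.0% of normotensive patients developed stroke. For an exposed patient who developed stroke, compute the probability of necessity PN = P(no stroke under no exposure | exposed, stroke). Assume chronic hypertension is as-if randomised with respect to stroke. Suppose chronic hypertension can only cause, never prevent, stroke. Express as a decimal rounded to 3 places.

PN ≈ 0.680

p₁ = 0.75, p₀ = 0.24.
Under exogeneity and monotonicity, PN = (p₁ − p₀) / p₁.
PN = (0.75 − 0.24) / 0.75 = 0.51 / 0.75 ≈ 0.6800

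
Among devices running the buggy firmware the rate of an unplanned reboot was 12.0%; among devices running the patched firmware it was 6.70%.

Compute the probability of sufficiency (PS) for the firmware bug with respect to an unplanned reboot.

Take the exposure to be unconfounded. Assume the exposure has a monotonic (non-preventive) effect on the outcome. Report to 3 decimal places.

PS ≈ 0.057

p₁ = 0.12, p₀ = 0.067.
Under exogeneity and monotonicity, PS = (p₁ − p₀) / (1 − p₀).
PS = (0.12 − 0.067) / (1 − 0.067) = 0.053 / 0.933 ≈ 0.0568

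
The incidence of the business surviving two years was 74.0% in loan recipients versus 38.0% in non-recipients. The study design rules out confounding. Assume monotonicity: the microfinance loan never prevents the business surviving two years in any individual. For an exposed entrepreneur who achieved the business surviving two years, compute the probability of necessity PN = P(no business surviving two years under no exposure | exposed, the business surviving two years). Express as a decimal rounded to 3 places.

p₁ = 0.74, p₀ = 0.38.
Under exogeneity and monotonicity, PN = (p₁ − p₀) / p₁.
PN = (0.74 − 0.38) / 0.74 = 0.36 / 0.74 ≈ 0.4865

PN ≈ 0.486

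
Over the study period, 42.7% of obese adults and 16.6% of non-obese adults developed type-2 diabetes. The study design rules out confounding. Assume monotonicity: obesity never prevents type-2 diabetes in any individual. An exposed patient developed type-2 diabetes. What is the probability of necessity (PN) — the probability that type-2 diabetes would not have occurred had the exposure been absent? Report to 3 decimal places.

p₁ = 0.427, p₀ = 0.166.
Under exogeneity and monotonicity, PN = (p₁ − p₀) / p₁.
PN = (0.427 − 0.166) / 0.427 = 0.261 / 0.427 ≈ 0.6112

PN ≈ 0.611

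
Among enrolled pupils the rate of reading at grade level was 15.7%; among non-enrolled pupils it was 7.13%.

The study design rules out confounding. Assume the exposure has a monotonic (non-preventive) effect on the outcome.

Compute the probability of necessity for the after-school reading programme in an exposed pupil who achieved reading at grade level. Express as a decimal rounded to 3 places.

p₁ = 0.157, p₀ = 0.0713.
Under exogeneity and monotonicity, PN = (p₁ − p₀) / p₁.
PN = (0.157 − 0.0713) / 0.157 = 0.0857 / 0.157 ≈ 0.5459

PN ≈ 0.546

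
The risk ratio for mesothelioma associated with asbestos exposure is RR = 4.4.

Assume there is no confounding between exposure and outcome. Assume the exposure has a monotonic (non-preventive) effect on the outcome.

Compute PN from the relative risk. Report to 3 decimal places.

PN ≈ 0.773

Under exogeneity and monotonicity, PN = (RR − 1) / RR = 1 − 1/RR.
PN = (4.4 − 1) / 4.4 = 3.4 / 4.4 ≈ 0.7727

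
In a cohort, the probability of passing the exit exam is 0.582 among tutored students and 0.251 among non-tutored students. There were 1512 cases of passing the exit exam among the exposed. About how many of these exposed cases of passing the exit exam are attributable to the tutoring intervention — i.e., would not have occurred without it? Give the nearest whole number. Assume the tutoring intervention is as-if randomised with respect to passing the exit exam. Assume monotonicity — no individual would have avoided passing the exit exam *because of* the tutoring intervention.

Let p₁ = 0.582, p₀ = 0.251.
PN = (p₁ − p₀)/p₁ = (0.582 − 0.251) / 0.582 ≈ 0.56873.
Attributable cases ≈ PN × (exposed cases) = 0.56873 × 1512 ≈ 859.92.

about 860 cases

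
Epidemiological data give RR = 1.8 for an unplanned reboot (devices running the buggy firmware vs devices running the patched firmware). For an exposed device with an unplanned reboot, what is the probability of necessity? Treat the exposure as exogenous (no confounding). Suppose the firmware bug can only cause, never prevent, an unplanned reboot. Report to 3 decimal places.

PN ≈ 0.444

Under exogeneity and monotonicity, PN = (RR − 1) / RR = 1 − 1/RR.
PN = (1.8 − 1) / 1.8 = 0.8 / 1.8 ≈ 0.4444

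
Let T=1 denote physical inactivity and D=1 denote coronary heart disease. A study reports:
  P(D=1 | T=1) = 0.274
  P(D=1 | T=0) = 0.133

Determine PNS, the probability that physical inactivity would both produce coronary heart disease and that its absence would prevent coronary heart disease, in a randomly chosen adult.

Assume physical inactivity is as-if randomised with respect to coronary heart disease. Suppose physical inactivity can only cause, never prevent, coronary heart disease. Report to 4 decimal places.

Let p₁ = 0.274, p₀ = 0.133.
Under exogeneity and monotonicity, PNS = p₁ − p₀.
PNS = 0.274 − 0.133 = 0.141

PNS ≈ 0.1410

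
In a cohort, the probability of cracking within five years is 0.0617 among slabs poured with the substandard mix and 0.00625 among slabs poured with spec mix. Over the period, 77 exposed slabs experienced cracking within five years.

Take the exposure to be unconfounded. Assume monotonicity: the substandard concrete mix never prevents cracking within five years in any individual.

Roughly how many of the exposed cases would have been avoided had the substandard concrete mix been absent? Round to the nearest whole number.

about 69 cases

Let p₁ = 0.0617, p₀ = 0.00625.
PN = (p₁ − p₀)/p₁ = (0.0617 − 0.00625) / 0.0617 ≈ 0.89870.
Attributable cases ≈ PN × (exposed cases) = 0.89870 × 77 ≈ 69.20.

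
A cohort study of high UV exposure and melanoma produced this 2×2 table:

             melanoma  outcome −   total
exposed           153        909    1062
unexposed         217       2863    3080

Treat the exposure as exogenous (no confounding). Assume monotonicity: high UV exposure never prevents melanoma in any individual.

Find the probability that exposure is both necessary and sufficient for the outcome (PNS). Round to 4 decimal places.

PNS ≈ 0.0736

p₁ = P(outcome | exposed) = 153/1062 = 0.14407
p₀ = P(outcome | unexposed) = 217/3080 = 0.070455
Under exogeneity and monotonicity, PNS = p₁ − p₀.
PNS = 0.14407 − 0.070455 = 0.073613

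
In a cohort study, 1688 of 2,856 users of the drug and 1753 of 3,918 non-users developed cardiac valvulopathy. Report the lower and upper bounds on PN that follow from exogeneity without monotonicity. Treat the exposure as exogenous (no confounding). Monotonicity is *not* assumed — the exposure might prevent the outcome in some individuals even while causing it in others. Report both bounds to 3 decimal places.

p₁ = P(outcome | exposed) = 1688/2856 = 0.59104
p₀ = P(outcome | unexposed) = 1753/3918 = 0.44742
Under exogeneity alone the bounds on PN are max{0,(p₁−p₀)/p₁} ≤ PN ≤ min{1,(1−p₀)/p₁}.
  lower = (p₁ − p₀)/p₁ = 0.14361 / 0.59104 ≈ 0.2430
  upper = min{1, (1 − p₀)/p₁} = 0.55258 / 0.59104 ≈ 0.9349

0.243 ≤ PN ≤ 0.935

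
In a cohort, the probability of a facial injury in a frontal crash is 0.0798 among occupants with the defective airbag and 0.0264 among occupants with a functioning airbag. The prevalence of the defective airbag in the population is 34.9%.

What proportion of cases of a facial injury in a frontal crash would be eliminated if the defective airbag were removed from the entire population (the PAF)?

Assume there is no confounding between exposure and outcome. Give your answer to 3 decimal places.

PAF ≈ 0.414

Let p₁ = 0.0798, p₀ = 0.0264.
Overall risk P(Y=1) = π·p₁ + (1−π)·p₀ = 0.349×0.0798 + 0.651×0.0264 = 0.045037.
Under exogeneity, PAF = [P(Y=1) − p₀] / P(Y=1).
PAF = (0.045037 − 0.0264) / 0.045037 ≈ 0.4138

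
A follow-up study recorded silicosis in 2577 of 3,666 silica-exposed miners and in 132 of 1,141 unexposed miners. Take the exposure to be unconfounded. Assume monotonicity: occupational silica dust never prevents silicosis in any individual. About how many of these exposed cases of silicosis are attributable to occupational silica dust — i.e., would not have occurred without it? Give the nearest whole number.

about 2153 cases

p₁ = P(outcome | exposed) = 2577/3666 = 0.70295
p₀ = P(outcome | unexposed) = 132/1141 = 0.11569
PN = (p₁ − p₀)/p₁ = (0.70295 − 0.11569) / 0.70295 ≈ 0.83542.
Attributable cases ≈ PN × (exposed cases) = 0.83542 × 2577 ≈ 2152.89.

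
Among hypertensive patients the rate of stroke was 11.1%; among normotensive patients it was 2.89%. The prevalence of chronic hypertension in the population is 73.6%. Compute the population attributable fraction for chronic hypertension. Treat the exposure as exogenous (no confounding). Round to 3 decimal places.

p₁ = 0.111, p₀ = 0.0289.
Overall risk P(Y=1) = π·p₁ + (1−π)·p₀ = 0.736×0.111 + 0.264×0.0289 = 0.089326.
Under exogeneity, PAF = [P(Y=1) − p₀] / P(Y=1).
PAF = (0.089326 − 0.0289) / 0.089326 ≈ 0.6765

PAF ≈ 0.676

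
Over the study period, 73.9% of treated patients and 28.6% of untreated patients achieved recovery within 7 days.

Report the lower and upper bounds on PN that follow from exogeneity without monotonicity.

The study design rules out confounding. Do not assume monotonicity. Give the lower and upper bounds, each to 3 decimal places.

0.613 ≤ PN ≤ 0.966

p₁ = 0.739, p₀ = 0.286.
Under exogeneity alone the bounds on PN are max{0,(p₁−p₀)/p₁} ≤ PN ≤ min{1,(1−p₀)/p₁}.
  lower = (p₁ − p₀)/p₁ = 0.453 / 0.739 ≈ 0.6130
  upper = min{1, (1 − p₀)/p₁} = 0.714 / 0.739 ≈ 0.9662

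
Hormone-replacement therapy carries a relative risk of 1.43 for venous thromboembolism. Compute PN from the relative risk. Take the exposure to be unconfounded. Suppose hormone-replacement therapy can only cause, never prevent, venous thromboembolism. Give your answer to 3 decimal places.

Under exogeneity and monotonicity, PN = (RR − 1) / RR = 1 − 1/RR.
PN = (1.43 − 1) / 1.43 = 0.43 / 1.43 ≈ 0.3007

PN ≈ 0.301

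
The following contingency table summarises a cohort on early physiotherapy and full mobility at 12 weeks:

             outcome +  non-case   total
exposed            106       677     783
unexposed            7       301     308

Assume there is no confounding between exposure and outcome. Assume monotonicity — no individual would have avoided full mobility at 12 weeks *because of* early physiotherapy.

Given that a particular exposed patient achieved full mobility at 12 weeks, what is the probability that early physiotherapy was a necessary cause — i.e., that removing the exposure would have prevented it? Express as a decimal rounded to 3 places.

PN ≈ 0.832

p₁ = P(outcome | exposed) = 106/783 = 0.13538
p₀ = P(outcome | unexposed) = 7/308 = 0.022727
Under exogeneity and monotonicity, PN = (p₁ − p₀) / p₁.
PN = (0.13538 − 0.022727) / 0.13538 = 0.11265 / 0.13538 ≈ 0.8321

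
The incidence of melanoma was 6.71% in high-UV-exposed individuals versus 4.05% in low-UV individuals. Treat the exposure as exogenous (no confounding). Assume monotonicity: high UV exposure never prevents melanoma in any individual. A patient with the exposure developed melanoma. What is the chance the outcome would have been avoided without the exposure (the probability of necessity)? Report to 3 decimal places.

PN ≈ 0.396

p₁ = 0.0671, p₀ = 0.0405.
Under exogeneity and monotonicity, PN = (p₁ − p₀) / p₁.
PN = (0.0671 − 0.0405) / 0.0671 = 0.0266 / 0.0671 ≈ 0.3964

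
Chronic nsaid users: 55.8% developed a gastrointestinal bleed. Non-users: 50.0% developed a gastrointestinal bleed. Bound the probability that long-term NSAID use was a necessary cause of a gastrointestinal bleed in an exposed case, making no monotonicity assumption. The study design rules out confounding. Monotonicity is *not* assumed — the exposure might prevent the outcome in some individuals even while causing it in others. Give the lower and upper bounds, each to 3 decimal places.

0.104 ≤ PN ≤ 0.896

p₁ = 0.558, p₀ = 0.5.
Under exogeneity alone the bounds on PN are max{0,(p₁−p₀)/p₁} ≤ PN ≤ min{1,(1−p₀)/p₁}.
  lower = (p₁ − p₀)/p₁ = 0.058 / 0.558 ≈ 0.1039
  upper = min{1, (1 − p₀)/p₁} = 0.5 / 0.558 ≈ 0.8961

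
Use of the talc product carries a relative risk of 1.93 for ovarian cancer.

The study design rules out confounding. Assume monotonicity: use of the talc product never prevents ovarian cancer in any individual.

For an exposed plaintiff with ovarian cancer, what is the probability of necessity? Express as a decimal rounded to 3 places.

PN ≈ 0.482

Under exogeneity and monotonicity, PN = (RR − 1) / RR = 1 − 1/RR.
PN = (1.93 − 1) / 1.93 = 0.93 / 1.93 ≈ 0.4819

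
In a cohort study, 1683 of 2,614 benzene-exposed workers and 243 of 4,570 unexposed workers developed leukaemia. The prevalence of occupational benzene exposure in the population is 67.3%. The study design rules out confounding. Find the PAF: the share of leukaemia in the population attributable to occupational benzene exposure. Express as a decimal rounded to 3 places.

PAF ≈ 0.882

p₁ = P(outcome | exposed) = 1683/2614 = 0.64384
p₀ = P(outcome | unexposed) = 243/4570 = 0.053173
Overall risk P(Y=1) = π·p₁ + (1−π)·p₀ = 0.673×0.64384 + 0.327×0.053173 = 0.45069.
Under exogeneity, PAF = [P(Y=1) − p₀] / P(Y=1).
PAF = (0.45069 − 0.053173) / 0.45069 ≈ 0.8820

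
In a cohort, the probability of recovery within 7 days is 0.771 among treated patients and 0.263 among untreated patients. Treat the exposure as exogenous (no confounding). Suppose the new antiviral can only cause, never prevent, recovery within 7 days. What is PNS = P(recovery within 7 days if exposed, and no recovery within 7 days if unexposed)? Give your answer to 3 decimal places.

Let p₁ = 0.771, p₀ = 0.263.
Under exogeneity and monotonicity, PNS = p₁ − p₀.
PNS = 0.771 − 0.263 = 0.508

PNS ≈ 0.508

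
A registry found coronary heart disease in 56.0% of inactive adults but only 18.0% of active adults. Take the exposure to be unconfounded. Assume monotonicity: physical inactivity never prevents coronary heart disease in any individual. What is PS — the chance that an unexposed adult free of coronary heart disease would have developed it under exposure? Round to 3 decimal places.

PS ≈ 0.463

p₁ = 0.56, p₀ = 0.18.
Under exogeneity and monotonicity, PS = (p₁ − p₀) / (1 − p₀).
PS = (0.56 − 0.18) / (1 − 0.18) = 0.38 / 0.82 ≈ 0.4634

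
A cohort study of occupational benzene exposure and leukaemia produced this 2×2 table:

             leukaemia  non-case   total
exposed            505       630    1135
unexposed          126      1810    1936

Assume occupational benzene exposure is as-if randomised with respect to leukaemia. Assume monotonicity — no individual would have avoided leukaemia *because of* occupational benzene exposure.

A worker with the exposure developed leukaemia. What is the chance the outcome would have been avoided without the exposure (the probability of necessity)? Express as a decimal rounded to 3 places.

PN ≈ 0.854

p₁ = P(outcome | exposed) = 505/1135 = 0.44493
p₀ = P(outcome | unexposed) = 126/1936 = 0.065083
Under exogeneity and monotonicity, PN = (p₁ − p₀)/p₁.
PN = (0.44493 − 0.065083) / 0.44493 ≈ 0.8537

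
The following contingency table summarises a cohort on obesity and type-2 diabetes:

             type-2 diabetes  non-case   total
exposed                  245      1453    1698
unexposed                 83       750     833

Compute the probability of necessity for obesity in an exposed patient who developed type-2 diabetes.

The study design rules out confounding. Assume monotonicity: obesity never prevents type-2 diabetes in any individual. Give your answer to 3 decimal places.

PN ≈ 0.309

p₁ = P(outcome | exposed) = 245/1698 = 0.14429
p₀ = P(outcome | unexposed) = 83/833 = 0.09964
Under exogeneity and monotonicity, PN = (p₁ − p₀)/p₁.
PN = (0.14429 − 0.09964) / 0.14429 ≈ 0.3094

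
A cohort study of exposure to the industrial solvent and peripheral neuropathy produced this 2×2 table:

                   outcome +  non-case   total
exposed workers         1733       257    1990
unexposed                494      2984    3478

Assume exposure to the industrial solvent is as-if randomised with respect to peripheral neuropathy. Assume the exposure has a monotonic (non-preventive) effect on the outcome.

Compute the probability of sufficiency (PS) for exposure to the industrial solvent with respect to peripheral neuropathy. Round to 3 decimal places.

PS ≈ 0.849

p₁ = P(outcome | exposed) = 1733/1990 = 0.87085
p₀ = P(outcome | unexposed) = 494/3478 = 0.14204
Under exogeneity and monotonicity, PS = (p₁ − p₀)/(1 − p₀).
PS = (0.87085 − 0.14204) / 0.85796 ≈ 0.8495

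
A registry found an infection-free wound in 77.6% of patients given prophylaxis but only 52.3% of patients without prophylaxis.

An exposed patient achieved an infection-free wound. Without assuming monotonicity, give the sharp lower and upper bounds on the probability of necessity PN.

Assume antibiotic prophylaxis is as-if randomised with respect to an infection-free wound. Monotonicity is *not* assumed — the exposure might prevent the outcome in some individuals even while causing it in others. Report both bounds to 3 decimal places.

0.326 ≤ PN ≤ 0.615

p₁ = 0.776, p₀ = 0.523.
Under exogeneity alone the bounds on PN are max{0,(p₁−p₀)/p₁} ≤ PN ≤ min{1,(1−p₀)/p₁}.
  lower = (p₁ − p₀)/p₁ = 0.253 / 0.776 ≈ 0.3260
  upper = min{1, (1 − p₀)/p₁} = 0.477 / 0.776 ≈ 0.6147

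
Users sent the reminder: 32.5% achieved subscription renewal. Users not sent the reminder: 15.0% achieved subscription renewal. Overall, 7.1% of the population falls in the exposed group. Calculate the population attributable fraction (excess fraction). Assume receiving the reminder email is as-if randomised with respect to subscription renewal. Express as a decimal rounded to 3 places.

p₁ = 0.325, p₀ = 0.15.
Overall risk P(Y=1) = π·p₁ + (1−π)·p₀ = 0.071×0.325 + 0.929×0.15 = 0.16242.
Under exogeneity, PAF = [P(Y=1) − p₀] / P(Y=1).
PAF = (0.16242 − 0.15) / 0.16242 ≈ 0.0765

PAF ≈ 0.076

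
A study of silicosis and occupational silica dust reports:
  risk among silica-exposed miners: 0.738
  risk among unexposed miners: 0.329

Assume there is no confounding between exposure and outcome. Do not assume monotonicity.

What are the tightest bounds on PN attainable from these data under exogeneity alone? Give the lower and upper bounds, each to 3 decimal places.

0.554 ≤ PN ≤ 0.909

Let p₁ = 0.738, p₀ = 0.329.
Under exogeneity alone the bounds on PN are max{0,(p₁−p₀)/p₁} ≤ PN ≤ min{1,(1−p₀)/p₁}.
  lower = (p₁ − p₀)/p₁ = 0.409 / 0.738 ≈ 0.5542
  upper = min{1, (1 − p₀)/p₁} = 0.671 / 0.738 ≈ 0.9092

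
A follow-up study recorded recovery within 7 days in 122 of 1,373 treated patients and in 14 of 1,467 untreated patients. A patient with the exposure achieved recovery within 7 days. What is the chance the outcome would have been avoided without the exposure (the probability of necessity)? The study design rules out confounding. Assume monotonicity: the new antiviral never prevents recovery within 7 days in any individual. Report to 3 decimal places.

p₁ = P(outcome | exposed) = 122/1373 = 0.088857
p₀ = P(outcome | unexposed) = 14/1467 = 0.0095433
Under exogeneity and monotonicity, PN = (p₁ − p₀) / p₁.
PN = (0.088857 − 0.0095433) / 0.088857 = 0.079313 / 0.088857 ≈ 0.8926

PN ≈ 0.893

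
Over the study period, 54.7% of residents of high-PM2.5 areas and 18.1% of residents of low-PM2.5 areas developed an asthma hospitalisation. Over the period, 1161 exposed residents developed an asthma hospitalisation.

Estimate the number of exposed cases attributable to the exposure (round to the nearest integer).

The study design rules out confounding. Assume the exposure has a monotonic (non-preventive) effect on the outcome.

about 777 cases

p₁ = 0.547, p₀ = 0.181.
PN = (p₁ − p₀)/p₁ = (0.547 − 0.181) / 0.547 ≈ 0.66910.
Attributable cases ≈ PN × (exposed cases) = 0.66910 × 1161 ≈ 776.83.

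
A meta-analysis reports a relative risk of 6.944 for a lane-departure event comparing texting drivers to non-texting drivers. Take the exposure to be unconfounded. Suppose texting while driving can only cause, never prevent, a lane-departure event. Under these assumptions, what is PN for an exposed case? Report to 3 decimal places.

PN ≈ 0.856

Under exogeneity and monotonicity, PN = (RR − 1) / RR = 1 − 1/RR.
PN = (6.944 − 1) / 6.944 = 5.944 / 6.944 ≈ 0.8560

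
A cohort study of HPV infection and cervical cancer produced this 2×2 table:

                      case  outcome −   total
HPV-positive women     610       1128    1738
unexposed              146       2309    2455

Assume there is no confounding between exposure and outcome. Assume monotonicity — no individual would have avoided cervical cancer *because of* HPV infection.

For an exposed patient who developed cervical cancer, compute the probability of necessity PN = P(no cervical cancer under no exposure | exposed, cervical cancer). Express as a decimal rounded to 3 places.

PN ≈ 0.831

p₁ = P(outcome | exposed) = 610/1738 = 0.35098
p₀ = P(outcome | unexposed) = 146/2455 = 0.05947
Under exogeneity and monotonicity, PN = (p₁ − p₀) / p₁.
PN = (0.35098 − 0.05947) / 0.35098 = 0.29151 / 0.35098 ≈ 0.8306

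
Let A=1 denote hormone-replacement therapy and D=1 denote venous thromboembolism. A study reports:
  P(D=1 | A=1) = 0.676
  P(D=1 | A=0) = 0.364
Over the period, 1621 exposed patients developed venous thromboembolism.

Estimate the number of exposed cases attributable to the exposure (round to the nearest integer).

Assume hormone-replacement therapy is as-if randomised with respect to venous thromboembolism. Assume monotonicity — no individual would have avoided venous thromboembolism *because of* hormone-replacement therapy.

Let p₁ = 0.676, p₀ = 0.364.
PN = (p₁ − p₀)/p₁ = (0.676 − 0.364) / 0.676 ≈ 0.46154.
Attributable cases ≈ PN × (exposed cases) = 0.46154 × 1621 ≈ 748.15.

about 748 cases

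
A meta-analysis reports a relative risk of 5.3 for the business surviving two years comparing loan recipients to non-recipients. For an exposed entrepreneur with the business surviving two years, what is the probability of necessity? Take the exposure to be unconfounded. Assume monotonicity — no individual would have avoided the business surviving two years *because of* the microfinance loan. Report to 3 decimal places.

Under exogeneity and monotonicity, PN = (RR − 1) / RR = 1 − 1/RR.
PN = (5.3 − 1) / 5.3 = 4.3 / 5.3 ≈ 0.8113

PN ≈ 0.811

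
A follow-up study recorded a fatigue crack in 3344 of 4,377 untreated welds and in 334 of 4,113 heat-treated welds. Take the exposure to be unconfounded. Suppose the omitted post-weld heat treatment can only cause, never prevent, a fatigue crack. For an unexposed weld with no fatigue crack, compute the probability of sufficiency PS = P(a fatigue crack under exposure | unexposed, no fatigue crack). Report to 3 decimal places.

PS ≈ 0.743

p₁ = P(outcome | exposed) = 3344/4377 = 0.76399
p₀ = P(outcome | unexposed) = 334/4113 = 0.081206
Under exogeneity and monotonicity, PS = (p₁ − p₀) / (1 − p₀).
PS = (0.76399 − 0.081206) / (1 − 0.081206) = 0.68279 / 0.91879 ≈ 0.7431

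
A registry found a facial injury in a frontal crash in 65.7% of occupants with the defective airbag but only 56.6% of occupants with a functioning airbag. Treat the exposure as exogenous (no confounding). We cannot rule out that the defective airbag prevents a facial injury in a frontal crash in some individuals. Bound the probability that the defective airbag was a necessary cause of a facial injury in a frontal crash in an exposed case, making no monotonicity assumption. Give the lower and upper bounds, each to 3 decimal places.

0.139 ≤ PN ≤ 0.661

p₁ = 0.657, p₀ = 0.566.
Under exogeneity alone the bounds on PN are max{0,(p₁−p₀)/p₁} ≤ PN ≤ min{1,(1−p₀)/p₁}.
  lower = (p₁ − p₀)/p₁ = 0.091 / 0.657 ≈ 0.1385
  upper = min{1, (1 − p₀)/p₁} = 0.434 / 0.657 ≈ 0.6606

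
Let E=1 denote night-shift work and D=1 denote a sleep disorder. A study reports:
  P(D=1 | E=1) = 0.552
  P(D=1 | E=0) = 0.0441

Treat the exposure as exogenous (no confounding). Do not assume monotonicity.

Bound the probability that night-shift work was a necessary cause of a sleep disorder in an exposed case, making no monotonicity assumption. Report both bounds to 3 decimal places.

0.920 ≤ PN ≤ 1.000

Let p₁ = 0.552, p₀ = 0.0441.
Under exogeneity alone the bounds on PN are max{0,(p₁−p₀)/p₁} ≤ PN ≤ min{1,(1−p₀)/p₁}.
  lower = (p₁ − p₀)/p₁ = 0.5079 / 0.552 ≈ 0.9201
  upper = min{1, (1 − p₀)/p₁} = 0.9559 / 0.552 ≈ 1.7317 → capped at 1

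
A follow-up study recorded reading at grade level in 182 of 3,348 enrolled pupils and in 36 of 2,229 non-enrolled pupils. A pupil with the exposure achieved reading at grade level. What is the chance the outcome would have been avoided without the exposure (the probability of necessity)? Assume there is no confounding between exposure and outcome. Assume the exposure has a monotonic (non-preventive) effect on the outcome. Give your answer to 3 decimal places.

p₁ = P(outcome | exposed) = 182/3348 = 0.054361
p₀ = P(outcome | unexposed) = 36/2229 = 0.016151
Under exogeneity and monotonicity, PN = (p₁ − p₀) / p₁.
PN = (0.054361 − 0.016151) / 0.054361 = 0.03821 / 0.054361 ≈ 0.7029

PN ≈ 0.703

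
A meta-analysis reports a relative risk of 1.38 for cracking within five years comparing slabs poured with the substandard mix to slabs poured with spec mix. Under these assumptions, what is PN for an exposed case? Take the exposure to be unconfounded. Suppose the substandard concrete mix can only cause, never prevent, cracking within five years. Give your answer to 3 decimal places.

PN ≈ 0.275

Under exogeneity and monotonicity, PN = (RR − 1) / RR = 1 − 1/RR.
PN = (1.38 − 1) / 1.38 = 0.38 / 1.38 ≈ 0.2754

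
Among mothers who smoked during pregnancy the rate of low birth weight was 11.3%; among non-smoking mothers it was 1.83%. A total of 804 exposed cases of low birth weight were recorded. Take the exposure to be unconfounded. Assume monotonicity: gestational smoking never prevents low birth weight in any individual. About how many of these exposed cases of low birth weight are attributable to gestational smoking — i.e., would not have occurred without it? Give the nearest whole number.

about 674 cases

p₁ = 0.113, p₀ = 0.0183.
PN = (p₁ − p₀)/p₁ = (0.113 − 0.0183) / 0.113 ≈ 0.83805.
Attributable cases ≈ PN × (exposed cases) = 0.83805 × 804 ≈ 673.79.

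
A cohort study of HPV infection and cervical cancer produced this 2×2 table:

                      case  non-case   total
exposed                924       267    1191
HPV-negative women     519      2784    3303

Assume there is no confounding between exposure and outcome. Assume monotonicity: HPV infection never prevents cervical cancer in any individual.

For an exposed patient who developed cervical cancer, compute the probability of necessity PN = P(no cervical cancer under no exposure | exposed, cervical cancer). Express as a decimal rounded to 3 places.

p₁ = P(outcome | exposed) = 924/1191 = 0.77582
p₀ = P(outcome | unexposed) = 519/3303 = 0.15713
Under exogeneity and monotonicity, PN = (p₁ − p₀) / p₁.
PN = (0.77582 − 0.15713) / 0.77582 = 0.61869 / 0.77582 ≈ 0.7975

PN ≈ 0.797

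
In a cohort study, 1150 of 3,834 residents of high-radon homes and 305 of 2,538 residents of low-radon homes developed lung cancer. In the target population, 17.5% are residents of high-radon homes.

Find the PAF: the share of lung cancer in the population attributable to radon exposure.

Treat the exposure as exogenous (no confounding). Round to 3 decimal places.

p₁ = P(outcome | exposed) = 1150/3834 = 0.29995
p₀ = P(outcome | unexposed) = 305/2538 = 0.12017
Overall risk P(Y=1) = π·p₁ + (1−π)·p₀ = 0.175×0.29995 + 0.825×0.12017 = 0.15163.
Under exogeneity, PAF = [P(Y=1) − p₀] / P(Y=1).
PAF = (0.15163 − 0.12017) / 0.15163 ≈ 0.2075

PAF ≈ 0.207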